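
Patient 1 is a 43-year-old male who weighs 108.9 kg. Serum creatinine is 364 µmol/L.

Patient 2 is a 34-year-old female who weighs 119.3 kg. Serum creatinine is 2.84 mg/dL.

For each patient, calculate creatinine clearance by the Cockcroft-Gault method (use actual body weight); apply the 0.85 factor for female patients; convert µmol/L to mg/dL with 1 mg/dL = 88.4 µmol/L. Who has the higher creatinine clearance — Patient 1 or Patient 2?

Patient 2

Patient 1: SCr = 364 / 88.4 = 4.118 mg/dL
Patient 1: CrCl = (140 − 43) × 108.9 / (72 × 4.118) = 10563.3 / 296.50 ≈ 35.6 mL/min
Patient 2: CrCl = (140 − 34) × 119.3 / (72 × 2.84) × 0.85 = 12645.8 / 204.48 × 0.85 ≈ 52.6 mL/min
35.6 vs 52.6 mL/min → Patient 2 is higher.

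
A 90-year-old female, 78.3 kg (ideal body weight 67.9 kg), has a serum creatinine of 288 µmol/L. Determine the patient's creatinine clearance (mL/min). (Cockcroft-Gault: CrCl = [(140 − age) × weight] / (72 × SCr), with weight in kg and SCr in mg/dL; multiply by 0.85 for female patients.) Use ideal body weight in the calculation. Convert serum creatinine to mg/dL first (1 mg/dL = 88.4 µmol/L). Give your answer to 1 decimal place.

12.3 mL/min

SCr = 288 / 88.4 = 3.258 mg/dL
CrCl = (140 − 90) × 67.9 / (72 × 3.258) × 0.85 = 3395.0 / 234.58 × 0.85 ≈ 12.3 mL/min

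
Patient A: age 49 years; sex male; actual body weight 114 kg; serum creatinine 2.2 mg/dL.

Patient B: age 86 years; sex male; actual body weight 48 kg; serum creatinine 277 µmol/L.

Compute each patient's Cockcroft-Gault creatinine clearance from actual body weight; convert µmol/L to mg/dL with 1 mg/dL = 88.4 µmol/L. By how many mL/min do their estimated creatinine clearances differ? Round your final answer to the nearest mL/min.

Patient A: CrCl = (140 − 49) × 114 / (72 × 2.2) = 10374.0 / 158.40 ≈ 65.5 mL/min
Patient B: SCr = 277 / 88.4 = 3.133 mg/dL
Patient B: CrCl = (140 − 86) × 48 / (72 × 3.133) = 2592.0 / 225.58 ≈ 11.5 mL/min
|65.5 − 11.5| = 54.0 mL/min

54 mL/min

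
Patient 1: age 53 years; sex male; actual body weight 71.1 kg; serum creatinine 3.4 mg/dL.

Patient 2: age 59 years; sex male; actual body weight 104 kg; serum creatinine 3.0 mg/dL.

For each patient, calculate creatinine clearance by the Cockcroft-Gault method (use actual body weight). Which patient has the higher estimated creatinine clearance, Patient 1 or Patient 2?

Patient 2

Patient 1: CrCl = (140 − 53) × 71.1 / (72 × 3.4) = 6185.7 / 244.80 ≈ 25.3 mL/min
Patient 2: CrCl = (140 − 59) × 104 / (72 × 3) = 8424.0 / 216.00 ≈ 39.0 mL/min
25.3 vs 39.0 mL/min → Patient 2 is higher.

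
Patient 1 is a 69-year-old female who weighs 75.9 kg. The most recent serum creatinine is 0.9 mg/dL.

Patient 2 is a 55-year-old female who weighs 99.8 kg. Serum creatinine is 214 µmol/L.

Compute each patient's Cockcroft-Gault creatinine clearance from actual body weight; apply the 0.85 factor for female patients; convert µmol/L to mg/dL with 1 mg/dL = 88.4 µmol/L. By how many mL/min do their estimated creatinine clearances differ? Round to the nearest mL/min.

29 mL/min

Patient 1: CrCl = (140 − 69) × 75.9 / (72 × 0.9) × 0.85 = 5388.9 / 64.80 × 0.85 ≈ 70.7 mL/min
Patient 2: SCr = 214 / 88.4 = 2.421 mg/dL
Patient 2: CrCl = (140 − 55) × 99.8 / (72 × 2.421) × 0.85 = 8483.0 / 174.31 × 0.85 ≈ 41.4 mL/min
|70.7 − 41.4| = 29.3 mL/min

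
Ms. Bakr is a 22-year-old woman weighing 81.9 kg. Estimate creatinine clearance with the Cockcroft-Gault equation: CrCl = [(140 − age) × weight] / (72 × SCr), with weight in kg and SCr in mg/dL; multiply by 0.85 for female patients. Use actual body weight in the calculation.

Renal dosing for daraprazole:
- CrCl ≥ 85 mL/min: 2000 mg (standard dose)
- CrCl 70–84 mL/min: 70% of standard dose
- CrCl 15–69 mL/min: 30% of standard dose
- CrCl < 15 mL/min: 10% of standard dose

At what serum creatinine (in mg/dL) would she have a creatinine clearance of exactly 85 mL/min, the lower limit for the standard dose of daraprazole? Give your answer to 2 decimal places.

1.34 mg/dL

Standard dose requires CrCl ≥ 85 mL/min.
Set (140 − 22) × 81.9 × 0.85 / (72 × SCr) = 85
SCr = (140 − 22) × 81.9 × 0.85 / (72 × 85) = 1.342 mg/dL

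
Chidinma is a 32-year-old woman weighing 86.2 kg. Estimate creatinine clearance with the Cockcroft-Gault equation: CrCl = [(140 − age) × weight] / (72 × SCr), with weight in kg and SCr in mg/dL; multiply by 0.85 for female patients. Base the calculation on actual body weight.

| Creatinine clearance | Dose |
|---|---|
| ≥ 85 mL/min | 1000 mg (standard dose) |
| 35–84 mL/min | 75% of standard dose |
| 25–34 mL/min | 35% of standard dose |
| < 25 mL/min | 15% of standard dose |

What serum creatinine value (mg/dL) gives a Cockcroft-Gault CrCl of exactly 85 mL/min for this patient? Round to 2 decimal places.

1.29 mg/dL

Standard dose requires CrCl ≥ 85 mL/min.
Set (140 − 32) × 86.2 × 0.85 / (72 × SCr) = 85
SCr = (140 − 32) × 86.2 × 0.85 / (72 × 85) = 1.293 mg/dL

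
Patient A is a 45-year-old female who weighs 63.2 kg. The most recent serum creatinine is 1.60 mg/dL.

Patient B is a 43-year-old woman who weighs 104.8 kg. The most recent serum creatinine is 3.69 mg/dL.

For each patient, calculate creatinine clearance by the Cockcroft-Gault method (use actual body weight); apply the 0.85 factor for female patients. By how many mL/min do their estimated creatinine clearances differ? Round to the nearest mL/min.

12 mL/min

Patient A: CrCl = (140 − 45) × 63.2 / (72 × 1.6) × 0.85 = 6004.0 / 115.20 × 0.85 ≈ 44.3 mL/min
Patient B: CrCl = (140 − 43) × 104.8 / (72 × 3.69) × 0.85 = 10165.6 / 265.68 × 0.85 ≈ 32.5 mL/min
|44.3 − 32.5| = 11.8 mL/min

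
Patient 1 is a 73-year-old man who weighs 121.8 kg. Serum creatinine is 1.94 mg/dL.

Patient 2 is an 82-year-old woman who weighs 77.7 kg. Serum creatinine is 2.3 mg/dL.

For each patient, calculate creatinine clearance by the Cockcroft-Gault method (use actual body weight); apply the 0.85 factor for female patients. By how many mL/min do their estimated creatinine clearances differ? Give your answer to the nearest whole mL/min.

35 mL/min

Patient 1: CrCl = (140 − 73) × 121.8 / (72 × 1.94) = 8160.6 / 139.68 ≈ 58.4 mL/min
Patient 2: CrCl = (140 − 82) × 77.7 / (72 × 2.3) × 0.85 = 4506.6 / 165.60 × 0.85 ≈ 23.1 mL/min
|58.4 − 23.1| = 35.3 mL/min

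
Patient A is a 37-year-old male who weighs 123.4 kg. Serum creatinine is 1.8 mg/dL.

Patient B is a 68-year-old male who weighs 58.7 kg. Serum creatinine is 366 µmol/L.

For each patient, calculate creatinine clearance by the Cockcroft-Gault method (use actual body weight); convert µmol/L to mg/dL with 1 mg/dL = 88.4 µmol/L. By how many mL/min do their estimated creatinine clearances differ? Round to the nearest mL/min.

Patient A: CrCl = (140 − 37) × 123.4 / (72 × 1.8) = 12710.2 / 129.60 ≈ 98.1 mL/min
Patient B: SCr = 366 / 88.4 = 4.14 mg/dL
Patient B: CrCl = (140 − 68) × 58.7 / (72 × 4.14) = 4226.4 / 298.08 ≈ 14.2 mL/min
|98.1 − 14.2| = 83.9 mL/min

84 mL/min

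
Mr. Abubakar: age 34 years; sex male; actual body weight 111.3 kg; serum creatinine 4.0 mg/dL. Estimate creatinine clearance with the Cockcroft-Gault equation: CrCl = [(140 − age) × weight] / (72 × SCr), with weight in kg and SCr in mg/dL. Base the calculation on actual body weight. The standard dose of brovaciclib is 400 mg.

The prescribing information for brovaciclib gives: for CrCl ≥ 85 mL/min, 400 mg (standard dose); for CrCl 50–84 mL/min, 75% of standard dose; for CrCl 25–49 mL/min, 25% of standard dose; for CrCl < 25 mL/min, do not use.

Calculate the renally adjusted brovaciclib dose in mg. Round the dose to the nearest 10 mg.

100 mg

CrCl = (140 − 34) × 111.3 / (72 × 4) = 11797.8 / 288.00 ≈ 41.0 mL/min
CrCl ≈ 41 mL/min → bracket 25–49 mL/min.
25% of 400 mg = 100 mg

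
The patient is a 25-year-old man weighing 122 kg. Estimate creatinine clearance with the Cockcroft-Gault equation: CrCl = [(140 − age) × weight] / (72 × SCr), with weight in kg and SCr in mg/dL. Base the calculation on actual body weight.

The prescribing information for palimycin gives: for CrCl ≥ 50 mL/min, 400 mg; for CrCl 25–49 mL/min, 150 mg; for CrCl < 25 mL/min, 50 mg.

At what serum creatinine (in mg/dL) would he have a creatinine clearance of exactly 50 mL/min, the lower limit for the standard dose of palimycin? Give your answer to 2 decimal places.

Standard dose requires CrCl ≥ 50 mL/min.
Set (140 − 25) × 122 / (72 × SCr) = 50
SCr = (140 − 25) × 122 / (72 × 50) = 3.897 mg/dL

3.90 mg/dL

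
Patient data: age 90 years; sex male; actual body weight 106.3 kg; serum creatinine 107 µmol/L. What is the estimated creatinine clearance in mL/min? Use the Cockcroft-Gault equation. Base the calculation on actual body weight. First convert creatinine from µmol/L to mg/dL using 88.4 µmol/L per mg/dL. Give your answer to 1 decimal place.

SCr = 107 / 88.4 = 1.21 mg/dL
CrCl = (140 − 90) × 106.3 / (72 × 1.21) = 5315.0 / 87.12 ≈ 61.0 mL/min

61.0 mL/min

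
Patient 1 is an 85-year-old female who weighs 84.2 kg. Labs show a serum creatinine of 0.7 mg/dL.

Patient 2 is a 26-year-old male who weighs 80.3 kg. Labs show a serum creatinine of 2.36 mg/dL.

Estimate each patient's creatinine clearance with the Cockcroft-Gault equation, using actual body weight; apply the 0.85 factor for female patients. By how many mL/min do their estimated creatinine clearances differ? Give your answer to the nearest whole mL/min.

Patient 1: CrCl = (140 − 85) × 84.2 / (72 × 0.7) × 0.85 = 4631.0 / 50.40 × 0.85 ≈ 78.1 mL/min
Patient 2: CrCl = (140 − 26) × 80.3 / (72 × 2.36) = 9154.2 / 169.92 ≈ 53.9 mL/min
|78.1 − 53.9| = 24.2 mL/min

24 mL/min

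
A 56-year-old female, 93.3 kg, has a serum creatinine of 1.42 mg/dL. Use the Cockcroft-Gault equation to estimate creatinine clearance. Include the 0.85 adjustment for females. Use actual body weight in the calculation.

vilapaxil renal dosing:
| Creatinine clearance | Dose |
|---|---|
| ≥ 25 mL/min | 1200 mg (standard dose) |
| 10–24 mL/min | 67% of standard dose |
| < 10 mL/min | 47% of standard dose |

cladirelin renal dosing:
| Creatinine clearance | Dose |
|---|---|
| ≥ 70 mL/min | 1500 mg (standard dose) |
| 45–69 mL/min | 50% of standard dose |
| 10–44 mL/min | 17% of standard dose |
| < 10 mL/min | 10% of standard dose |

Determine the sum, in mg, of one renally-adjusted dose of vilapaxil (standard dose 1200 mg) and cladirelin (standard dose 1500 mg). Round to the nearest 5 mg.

CrCl = (140 − 56) × 93.3 / (72 × 1.42) × 0.85 = 7837.2 / 102.24 × 0.85 ≈ 65.2 mL/min
CrCl ≈ 65 mL/min.
vilapaxil: ≥ 25 mL/min → 100% of 1200 mg = 1200 mg.
cladirelin: 45–69 mL/min → 50% of 1500 mg = 750 mg.
Total = 1200 + 750 = 1950 mg.

1950 mg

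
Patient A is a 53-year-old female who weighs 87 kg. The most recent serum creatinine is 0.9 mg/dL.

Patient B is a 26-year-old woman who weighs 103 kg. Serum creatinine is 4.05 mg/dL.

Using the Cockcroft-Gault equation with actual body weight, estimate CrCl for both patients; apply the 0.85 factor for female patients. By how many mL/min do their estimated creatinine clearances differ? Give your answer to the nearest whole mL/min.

65 mL/min

Patient A: CrCl = (140 − 53) × 87 / (72 × 0.9) × 0.85 = 7569.0 / 64.80 × 0.85 ≈ 99.3 mL/min
Patient B: CrCl = (140 − 26) × 103 / (72 × 4.05) × 0.85 = 11742.0 / 291.60 × 0.85 ≈ 34.2 mL/min
|99.3 − 34.2| = 65.1 mL/min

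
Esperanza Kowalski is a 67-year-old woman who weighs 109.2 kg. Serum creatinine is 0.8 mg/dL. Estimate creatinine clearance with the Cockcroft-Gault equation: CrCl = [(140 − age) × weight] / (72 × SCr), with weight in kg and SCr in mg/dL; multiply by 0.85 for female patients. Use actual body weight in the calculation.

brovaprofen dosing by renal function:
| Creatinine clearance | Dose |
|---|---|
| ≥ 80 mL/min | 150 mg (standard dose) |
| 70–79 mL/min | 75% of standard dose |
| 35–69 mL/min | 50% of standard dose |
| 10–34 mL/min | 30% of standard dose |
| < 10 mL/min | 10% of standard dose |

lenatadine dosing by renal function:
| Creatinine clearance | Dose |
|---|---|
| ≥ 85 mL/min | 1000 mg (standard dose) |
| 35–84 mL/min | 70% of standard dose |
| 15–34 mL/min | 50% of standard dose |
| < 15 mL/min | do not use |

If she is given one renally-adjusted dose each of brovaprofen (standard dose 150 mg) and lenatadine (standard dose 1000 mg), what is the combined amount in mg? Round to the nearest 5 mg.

1150 mg

CrCl = (140 − 67) × 109.2 / (72 × 0.8) × 0.85 = 7971.6 / 57.60 × 0.85 ≈ 117.6 mL/min
CrCl ≈ 118 mL/min.
brovaprofen: ≥ 80 mL/min → 100% of 150 mg = 150 mg.
lenatadine: ≥ 85 mL/min → 100% of 1000 mg = 1000 mg.
Total = 150 + 1000 = 1150 mg.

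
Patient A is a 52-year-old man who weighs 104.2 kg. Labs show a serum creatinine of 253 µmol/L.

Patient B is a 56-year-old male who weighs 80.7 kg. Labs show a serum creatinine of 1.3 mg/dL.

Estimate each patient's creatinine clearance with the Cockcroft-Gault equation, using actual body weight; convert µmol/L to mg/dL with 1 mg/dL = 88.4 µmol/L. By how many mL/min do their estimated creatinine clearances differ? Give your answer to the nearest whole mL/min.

28 mL/min

Patient A: SCr = 253 / 88.4 = 2.862 mg/dL
Patient A: CrCl = (140 − 52) × 104.2 / (72 × 2.862) = 9169.6 / 206.06 ≈ 44.5 mL/min
Patient B: CrCl = (140 − 56) × 80.7 / (72 × 1.3) = 6778.8 / 93.60 ≈ 72.4 mL/min
|44.5 − 72.4| = 27.9 mL/min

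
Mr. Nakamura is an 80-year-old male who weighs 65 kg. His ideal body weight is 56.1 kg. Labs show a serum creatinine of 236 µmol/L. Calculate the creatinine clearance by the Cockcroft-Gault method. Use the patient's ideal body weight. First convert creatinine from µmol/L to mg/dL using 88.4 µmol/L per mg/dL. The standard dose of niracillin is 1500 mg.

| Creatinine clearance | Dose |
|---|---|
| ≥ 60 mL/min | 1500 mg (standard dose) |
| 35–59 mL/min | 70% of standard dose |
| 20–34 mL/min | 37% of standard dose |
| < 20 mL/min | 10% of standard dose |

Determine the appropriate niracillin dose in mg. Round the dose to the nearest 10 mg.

150 mg

SCr = 236 / 88.4 = 2.67 mg/dL
CrCl = (140 − 80) × 56.1 / (72 × 2.67) = 3366.0 / 192.24 ≈ 17.5 mL/min
CrCl ≈ 18 mL/min → bracket < 20 mL/min.
10% of 1500 mg = 150 mg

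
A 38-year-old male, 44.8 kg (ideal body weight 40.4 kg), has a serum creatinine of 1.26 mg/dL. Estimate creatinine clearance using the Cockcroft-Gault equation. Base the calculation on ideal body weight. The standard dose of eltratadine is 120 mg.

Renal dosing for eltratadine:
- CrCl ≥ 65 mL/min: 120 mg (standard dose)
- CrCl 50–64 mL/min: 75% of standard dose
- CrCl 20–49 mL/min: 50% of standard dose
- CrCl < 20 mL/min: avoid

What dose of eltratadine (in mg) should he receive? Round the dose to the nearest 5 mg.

60 mg

CrCl = (140 − 38) × 40.4 / (72 × 1.26) = 4120.8 / 90.72 ≈ 45.4 mL/min
CrCl ≈ 45 mL/min → bracket 20–49 mL/min.
50% of 120 mg = 60 mg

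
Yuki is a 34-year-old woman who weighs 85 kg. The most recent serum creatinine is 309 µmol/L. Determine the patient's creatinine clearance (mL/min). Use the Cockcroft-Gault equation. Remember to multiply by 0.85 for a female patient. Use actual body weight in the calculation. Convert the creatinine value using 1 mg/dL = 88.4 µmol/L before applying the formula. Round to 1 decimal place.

30.4 mL/min

SCr = 309 / 88.4 = 3.495 mg/dL
CrCl = (140 − 34) × 85 / (72 × 3.495) × 0.85 = 9010.0 / 251.64 × 0.85 ≈ 30.4 mL/min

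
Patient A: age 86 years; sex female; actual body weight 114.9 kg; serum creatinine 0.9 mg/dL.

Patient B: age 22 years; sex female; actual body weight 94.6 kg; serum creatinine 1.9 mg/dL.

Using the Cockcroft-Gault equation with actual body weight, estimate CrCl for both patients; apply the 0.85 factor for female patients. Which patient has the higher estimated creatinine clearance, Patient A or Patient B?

Patient A: CrCl = (140 − 86) × 114.9 / (72 × 0.9) × 0.85 = 6204.6 / 64.80 × 0.85 ≈ 81.4 mL/min
Patient B: CrCl = (140 − 22) × 94.6 / (72 × 1.9) × 0.85 = 11162.8 / 136.80 × 0.85 ≈ 69.4 mL/min
81.4 vs 69.4 mL/min → Patient A is higher.

Patient A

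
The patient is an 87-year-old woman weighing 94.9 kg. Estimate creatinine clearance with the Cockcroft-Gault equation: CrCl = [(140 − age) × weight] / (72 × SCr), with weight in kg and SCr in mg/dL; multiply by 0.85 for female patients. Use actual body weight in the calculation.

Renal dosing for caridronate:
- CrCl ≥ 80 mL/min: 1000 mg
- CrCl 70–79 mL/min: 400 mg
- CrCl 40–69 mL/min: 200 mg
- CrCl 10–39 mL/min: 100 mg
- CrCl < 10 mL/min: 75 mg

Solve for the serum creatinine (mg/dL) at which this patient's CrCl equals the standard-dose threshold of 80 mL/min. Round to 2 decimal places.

0.74 mg/dL

Standard dose requires CrCl ≥ 80 mL/min.
Set (140 − 87) × 94.9 × 0.85 / (72 × SCr) = 80
SCr = (140 − 87) × 94.9 × 0.85 / (72 × 80) = 0.742 mg/dL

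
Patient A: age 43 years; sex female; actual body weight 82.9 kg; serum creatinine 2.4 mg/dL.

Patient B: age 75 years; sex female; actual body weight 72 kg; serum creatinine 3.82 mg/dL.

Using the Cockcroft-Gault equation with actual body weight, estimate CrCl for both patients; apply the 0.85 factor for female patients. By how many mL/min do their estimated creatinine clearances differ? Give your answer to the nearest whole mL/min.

Patient A: CrCl = (140 − 43) × 82.9 / (72 × 2.4) × 0.85 = 8041.3 / 172.80 × 0.85 ≈ 39.6 mL/min
Patient B: CrCl = (140 − 75) × 72 / (72 × 3.82) × 0.85 = 4680.0 / 275.04 × 0.85 ≈ 14.5 mL/min
|39.6 − 14.5| = 25.1 mL/min

25 mL/min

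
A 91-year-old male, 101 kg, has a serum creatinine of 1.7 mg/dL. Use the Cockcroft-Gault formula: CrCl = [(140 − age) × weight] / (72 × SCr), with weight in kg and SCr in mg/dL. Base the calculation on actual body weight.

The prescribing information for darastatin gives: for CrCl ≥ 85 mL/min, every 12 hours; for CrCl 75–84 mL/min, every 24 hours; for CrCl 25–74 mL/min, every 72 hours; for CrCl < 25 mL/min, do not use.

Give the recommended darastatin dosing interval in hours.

CrCl = (140 − 91) × 101 / (72 × 1.7) = 4949.0 / 122.40 ≈ 40.4 mL/min
CrCl ≈ 40 mL/min → bracket 25–74 mL/min → every 72 hours.

every 72 hours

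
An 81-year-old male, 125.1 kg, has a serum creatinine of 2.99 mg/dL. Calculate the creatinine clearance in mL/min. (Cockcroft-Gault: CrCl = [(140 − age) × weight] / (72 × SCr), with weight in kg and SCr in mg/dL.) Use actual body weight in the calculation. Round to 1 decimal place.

34.3 mL/min

CrCl = (140 − 81) × 125.1 / (72 × 2.99) = 7380.9 / 215.28 ≈ 34.3 mL/min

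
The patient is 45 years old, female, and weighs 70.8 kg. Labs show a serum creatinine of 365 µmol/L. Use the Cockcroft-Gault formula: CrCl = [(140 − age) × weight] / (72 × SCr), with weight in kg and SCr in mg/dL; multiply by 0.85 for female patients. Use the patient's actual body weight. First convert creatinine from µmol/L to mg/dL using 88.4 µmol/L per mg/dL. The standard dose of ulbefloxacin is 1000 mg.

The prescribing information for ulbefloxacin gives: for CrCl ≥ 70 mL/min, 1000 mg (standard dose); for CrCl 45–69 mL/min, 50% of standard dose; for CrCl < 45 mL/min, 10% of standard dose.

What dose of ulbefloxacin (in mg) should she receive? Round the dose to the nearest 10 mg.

100 mg

SCr = 365 / 88.4 = 4.129 mg/dL
CrCl = (140 − 45) × 70.8 / (72 × 4.129) × 0.85 = 6726.0 / 297.29 × 0.85 ≈ 19.2 mL/min
CrCl ≈ 19 mL/min → bracket < 45 mL/min.
10% of 1000 mg = 100 mg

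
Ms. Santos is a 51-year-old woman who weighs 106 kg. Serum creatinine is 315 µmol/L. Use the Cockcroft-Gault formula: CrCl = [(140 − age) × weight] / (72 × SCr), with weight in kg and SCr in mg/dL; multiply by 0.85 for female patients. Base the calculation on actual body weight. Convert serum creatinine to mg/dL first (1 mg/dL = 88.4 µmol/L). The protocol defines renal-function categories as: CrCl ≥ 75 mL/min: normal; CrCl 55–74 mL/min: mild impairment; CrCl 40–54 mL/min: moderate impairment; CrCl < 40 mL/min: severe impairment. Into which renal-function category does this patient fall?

severe impairment

SCr = 315 / 88.4 = 3.563 mg/dL
CrCl = (140 − 51) × 106 / (72 × 3.563) × 0.85 = 9434.0 / 256.54 × 0.85 ≈ 31.3 mL/min
31 mL/min falls in the 'severe impairment' range.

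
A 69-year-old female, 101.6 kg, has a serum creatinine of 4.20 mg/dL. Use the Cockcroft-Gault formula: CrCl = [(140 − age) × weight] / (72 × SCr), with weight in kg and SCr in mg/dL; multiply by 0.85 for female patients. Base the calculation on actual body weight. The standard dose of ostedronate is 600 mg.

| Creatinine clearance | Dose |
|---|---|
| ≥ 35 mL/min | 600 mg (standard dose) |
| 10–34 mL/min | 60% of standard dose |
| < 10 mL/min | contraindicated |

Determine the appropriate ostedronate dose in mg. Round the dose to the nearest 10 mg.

360 mg

CrCl = (140 − 69) × 101.6 / (72 × 4.2) × 0.85 = 7213.6 / 302.40 × 0.85 ≈ 20.3 mL/min
CrCl ≈ 20 mL/min → bracket 10–34 mL/min.
60% of 600 mg = 360 mg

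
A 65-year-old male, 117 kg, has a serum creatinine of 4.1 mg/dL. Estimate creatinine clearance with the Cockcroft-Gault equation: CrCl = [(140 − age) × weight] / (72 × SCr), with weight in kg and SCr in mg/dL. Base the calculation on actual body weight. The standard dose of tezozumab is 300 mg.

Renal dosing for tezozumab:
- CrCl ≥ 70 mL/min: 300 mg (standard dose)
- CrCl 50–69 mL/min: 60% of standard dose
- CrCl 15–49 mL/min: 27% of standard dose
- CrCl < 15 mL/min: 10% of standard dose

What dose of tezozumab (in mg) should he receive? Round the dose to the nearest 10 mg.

CrCl = (140 − 65) × 117 / (72 × 4.1) = 8775.0 / 295.20 ≈ 29.7 mL/min
CrCl ≈ 30 mL/min → bracket 15–49 mL/min.
27% of 300 mg = 81 mg → 80 mg

80 mg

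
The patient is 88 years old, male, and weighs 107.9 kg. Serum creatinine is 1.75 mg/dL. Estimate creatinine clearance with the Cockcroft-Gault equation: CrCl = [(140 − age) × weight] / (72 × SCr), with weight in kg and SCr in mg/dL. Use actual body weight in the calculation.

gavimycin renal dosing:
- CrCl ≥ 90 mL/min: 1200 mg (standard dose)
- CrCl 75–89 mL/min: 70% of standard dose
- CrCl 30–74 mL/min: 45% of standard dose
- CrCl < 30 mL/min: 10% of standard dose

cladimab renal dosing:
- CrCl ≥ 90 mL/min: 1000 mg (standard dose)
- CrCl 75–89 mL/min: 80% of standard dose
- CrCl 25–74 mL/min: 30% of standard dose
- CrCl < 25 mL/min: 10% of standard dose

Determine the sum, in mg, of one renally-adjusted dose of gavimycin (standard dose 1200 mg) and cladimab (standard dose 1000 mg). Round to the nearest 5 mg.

840 mg

CrCl = (140 − 88) × 107.9 / (72 × 1.75) = 5610.8 / 126.00 ≈ 44.5 mL/min
CrCl ≈ 45 mL/min.
gavimycin: 30–74 mL/min → 45% of 1200 mg = 540 mg.
cladimab: 25–74 mL/min → 30% of 1000 mg = 300 mg.
Total = 540 + 300 = 840 mg.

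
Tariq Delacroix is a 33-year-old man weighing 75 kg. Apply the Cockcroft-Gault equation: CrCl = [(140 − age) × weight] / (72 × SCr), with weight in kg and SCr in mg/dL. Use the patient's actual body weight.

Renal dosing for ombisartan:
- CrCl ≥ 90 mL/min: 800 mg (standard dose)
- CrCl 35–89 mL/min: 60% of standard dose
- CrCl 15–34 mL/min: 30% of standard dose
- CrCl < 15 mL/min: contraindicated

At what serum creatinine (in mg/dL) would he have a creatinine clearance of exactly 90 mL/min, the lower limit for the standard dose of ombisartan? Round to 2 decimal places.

Standard dose requires CrCl ≥ 90 mL/min.
Set (140 − 33) × 75 / (72 × SCr) = 90
SCr = (140 − 33) × 75 / (72 × 90) = 1.238 mg/dL

1.24 mg/dL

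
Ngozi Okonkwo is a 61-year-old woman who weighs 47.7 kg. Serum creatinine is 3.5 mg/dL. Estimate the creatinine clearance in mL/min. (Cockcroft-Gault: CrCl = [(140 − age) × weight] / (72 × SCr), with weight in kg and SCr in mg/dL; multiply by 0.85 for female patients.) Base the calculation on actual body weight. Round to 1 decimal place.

12.7 mL/min

CrCl = (140 − 61) × 47.7 / (72 × 3.5) × 0.85 = 3768.3 / 252.00 × 0.85 ≈ 12.7 mL/min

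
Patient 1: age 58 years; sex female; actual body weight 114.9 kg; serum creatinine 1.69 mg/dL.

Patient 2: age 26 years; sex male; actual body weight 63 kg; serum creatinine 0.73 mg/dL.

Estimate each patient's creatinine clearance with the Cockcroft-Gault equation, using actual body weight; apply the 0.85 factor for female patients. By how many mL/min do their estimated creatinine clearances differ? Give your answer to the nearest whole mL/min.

Patient 1: CrCl = (140 − 58) × 114.9 / (72 × 1.69) × 0.85 = 9421.8 / 121.68 × 0.85 ≈ 65.8 mL/min
Patient 2: CrCl = (140 − 26) × 63 / (72 × 0.73) = 7182.0 / 52.56 ≈ 136.6 mL/min
|65.8 − 136.6| = 70.8 mL/min

71 mL/min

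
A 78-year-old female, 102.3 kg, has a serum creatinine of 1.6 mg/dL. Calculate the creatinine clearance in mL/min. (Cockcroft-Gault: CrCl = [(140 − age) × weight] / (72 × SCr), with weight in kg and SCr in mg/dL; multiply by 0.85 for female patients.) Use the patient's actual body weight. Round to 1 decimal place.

CrCl = (140 − 78) × 102.3 / (72 × 1.6) × 0.85 = 6342.6 / 115.20 × 0.85 ≈ 46.8 mL/min

46.8 mL/min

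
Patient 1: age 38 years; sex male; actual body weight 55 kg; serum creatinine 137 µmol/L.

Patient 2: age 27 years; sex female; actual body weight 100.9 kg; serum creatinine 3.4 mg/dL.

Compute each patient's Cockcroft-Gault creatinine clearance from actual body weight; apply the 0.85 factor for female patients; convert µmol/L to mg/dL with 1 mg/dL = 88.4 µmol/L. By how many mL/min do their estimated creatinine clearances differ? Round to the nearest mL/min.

Patient 1: SCr = 137 / 88.4 = 1.55 mg/dL
Patient 1: CrCl = (140 − 38) × 55 / (72 × 1.55) = 5610.0 / 111.60 ≈ 50.3 mL/min
Patient 2: CrCl = (140 − 27) × 100.9 / (72 × 3.4) × 0.85 = 11401.7 / 244.80 × 0.85 ≈ 39.6 mL/min
|50.3 − 39.6| = 10.7 mL/min

11 mL/min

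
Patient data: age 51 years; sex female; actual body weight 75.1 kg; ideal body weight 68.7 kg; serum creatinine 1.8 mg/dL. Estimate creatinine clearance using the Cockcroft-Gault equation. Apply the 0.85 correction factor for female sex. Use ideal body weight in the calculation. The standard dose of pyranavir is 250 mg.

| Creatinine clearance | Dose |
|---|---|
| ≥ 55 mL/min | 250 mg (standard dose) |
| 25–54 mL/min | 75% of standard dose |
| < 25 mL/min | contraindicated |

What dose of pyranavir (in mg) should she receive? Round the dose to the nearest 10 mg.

190 mg

CrCl = (140 − 51) × 68.7 / (72 × 1.8) × 0.85 = 6114.3 / 129.60 × 0.85 ≈ 40.1 mL/min
CrCl ≈ 40 mL/min → bracket 25–54 mL/min.
75% of 250 mg = 187.5 mg → 190 mg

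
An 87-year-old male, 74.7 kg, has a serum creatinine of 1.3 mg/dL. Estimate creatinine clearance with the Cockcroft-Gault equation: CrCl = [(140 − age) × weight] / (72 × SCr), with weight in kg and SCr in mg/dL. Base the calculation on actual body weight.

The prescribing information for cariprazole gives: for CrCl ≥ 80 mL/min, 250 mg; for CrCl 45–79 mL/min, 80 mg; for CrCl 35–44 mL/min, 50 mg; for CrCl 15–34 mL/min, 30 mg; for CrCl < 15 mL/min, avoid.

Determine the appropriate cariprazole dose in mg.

50 mg

CrCl = (140 − 87) × 74.7 / (72 × 1.3) = 3959.1 / 93.60 ≈ 42.3 mL/min
CrCl ≈ 42 mL/min → bracket 35–44 mL/min.
Dose for this bracket: 50 mg.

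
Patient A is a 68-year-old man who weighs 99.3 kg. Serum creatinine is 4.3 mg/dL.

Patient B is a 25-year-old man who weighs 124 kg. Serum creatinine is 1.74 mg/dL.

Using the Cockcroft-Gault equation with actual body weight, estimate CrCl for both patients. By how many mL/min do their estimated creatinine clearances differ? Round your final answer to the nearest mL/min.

Patient A: CrCl = (140 − 68) × 99.3 / (72 × 4.3) = 7149.6 / 309.60 ≈ 23.1 mL/min
Patient B: CrCl = (140 − 25) × 124 / (72 × 1.74) = 14260.0 / 125.28 ≈ 113.8 mL/min
|23.1 − 113.8| = 90.7 mL/min

91 mL/min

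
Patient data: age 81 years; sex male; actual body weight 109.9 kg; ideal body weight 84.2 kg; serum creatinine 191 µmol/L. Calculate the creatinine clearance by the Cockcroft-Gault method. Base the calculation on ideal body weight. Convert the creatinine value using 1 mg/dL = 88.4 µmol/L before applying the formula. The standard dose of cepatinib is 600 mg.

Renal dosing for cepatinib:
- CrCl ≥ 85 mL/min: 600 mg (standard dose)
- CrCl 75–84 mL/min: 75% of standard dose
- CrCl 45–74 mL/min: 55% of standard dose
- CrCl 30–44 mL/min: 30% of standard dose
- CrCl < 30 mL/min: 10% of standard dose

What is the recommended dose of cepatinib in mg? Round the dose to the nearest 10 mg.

180 mg

SCr = 191 / 88.4 = 2.161 mg/dL
CrCl = (140 − 81) × 84.2 / (72 × 2.161) = 4967.8 / 155.59 ≈ 31.9 mL/min
CrCl ≈ 32 mL/min → bracket 30–44 mL/min.
30% of 600 mg = 180 mg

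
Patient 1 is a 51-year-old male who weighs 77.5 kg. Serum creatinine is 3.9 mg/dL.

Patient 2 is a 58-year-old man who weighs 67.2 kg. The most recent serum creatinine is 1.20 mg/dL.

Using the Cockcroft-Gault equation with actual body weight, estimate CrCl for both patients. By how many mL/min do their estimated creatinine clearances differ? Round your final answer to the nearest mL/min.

39 mL/min

Patient 1: CrCl = (140 − 51) × 77.5 / (72 × 3.9) = 6897.5 / 280.80 ≈ 24.6 mL/min
Patient 2: CrCl = (140 − 58) × 67.2 / (72 × 1.2) = 5510.4 / 86.40 ≈ 63.8 mL/min
|24.6 − 63.8| = 39.2 mL/min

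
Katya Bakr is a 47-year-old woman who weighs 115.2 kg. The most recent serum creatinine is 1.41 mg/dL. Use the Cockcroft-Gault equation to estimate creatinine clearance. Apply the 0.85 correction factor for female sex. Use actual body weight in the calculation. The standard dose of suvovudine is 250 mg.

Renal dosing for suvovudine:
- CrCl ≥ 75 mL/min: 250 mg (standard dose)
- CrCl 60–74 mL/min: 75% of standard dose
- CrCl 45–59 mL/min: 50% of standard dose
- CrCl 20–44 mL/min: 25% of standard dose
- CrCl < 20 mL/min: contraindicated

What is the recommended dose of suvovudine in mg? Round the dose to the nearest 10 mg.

250 mg

CrCl = (140 − 47) × 115.2 / (72 × 1.41) × 0.85 = 10713.6 / 101.52 × 0.85 ≈ 89.7 mL/min
CrCl ≈ 90 mL/min → bracket ≥ 75 mL/min.
100% of 250 mg = 250 mg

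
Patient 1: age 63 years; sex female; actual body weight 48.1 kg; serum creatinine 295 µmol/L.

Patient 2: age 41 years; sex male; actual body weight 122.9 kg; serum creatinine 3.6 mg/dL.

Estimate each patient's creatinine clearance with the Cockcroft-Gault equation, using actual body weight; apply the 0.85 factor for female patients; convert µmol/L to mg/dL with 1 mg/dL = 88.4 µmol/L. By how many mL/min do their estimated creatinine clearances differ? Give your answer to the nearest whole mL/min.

34 mL/min

Patient 1: SCr = 295 / 88.4 = 3.337 mg/dL
Patient 1: CrCl = (140 − 63) × 48.1 / (72 × 3.337) × 0.85 = 3703.7 / 240.26 × 0.85 ≈ 13.1 mL/min
Patient 2: CrCl = (140 − 41) × 122.9 / (72 × 3.6) = 12167.1 / 259.20 ≈ 46.9 mL/min
|13.1 − 46.9| = 33.8 mL/min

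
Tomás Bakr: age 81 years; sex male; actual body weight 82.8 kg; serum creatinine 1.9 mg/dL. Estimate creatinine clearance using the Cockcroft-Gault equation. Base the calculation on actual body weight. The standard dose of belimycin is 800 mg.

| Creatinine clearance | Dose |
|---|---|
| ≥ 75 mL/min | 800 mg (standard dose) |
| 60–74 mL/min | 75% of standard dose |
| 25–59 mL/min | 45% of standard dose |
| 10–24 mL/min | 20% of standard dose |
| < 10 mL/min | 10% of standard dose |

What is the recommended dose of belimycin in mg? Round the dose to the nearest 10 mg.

CrCl = (140 − 81) × 82.8 / (72 × 1.9) = 4885.2 / 136.80 ≈ 35.7 mL/min
CrCl ≈ 36 mL/min → bracket 25–59 mL/min.
45% of 800 mg = 360 mg

360 mg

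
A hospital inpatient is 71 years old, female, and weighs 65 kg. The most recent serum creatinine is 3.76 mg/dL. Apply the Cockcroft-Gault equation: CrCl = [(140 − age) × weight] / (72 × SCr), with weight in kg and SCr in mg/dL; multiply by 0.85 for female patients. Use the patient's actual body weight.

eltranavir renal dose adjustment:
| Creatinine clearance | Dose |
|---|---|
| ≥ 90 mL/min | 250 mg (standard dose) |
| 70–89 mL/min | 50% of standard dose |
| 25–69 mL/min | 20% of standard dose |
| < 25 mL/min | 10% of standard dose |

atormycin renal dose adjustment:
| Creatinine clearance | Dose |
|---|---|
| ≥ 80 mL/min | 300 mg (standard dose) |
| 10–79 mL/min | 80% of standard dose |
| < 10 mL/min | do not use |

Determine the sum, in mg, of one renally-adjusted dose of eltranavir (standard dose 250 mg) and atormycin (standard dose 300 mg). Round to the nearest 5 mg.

CrCl = (140 − 71) × 65 / (72 × 3.76) × 0.85 = 4485.0 / 270.72 × 0.85 ≈ 14.1 mL/min
CrCl ≈ 14 mL/min.
eltranavir: < 25 mL/min → 10% of 250 mg = 25 mg.
atormycin: 10–79 mL/min → 80% of 300 mg = 240 mg.
Total = 25 + 240 = 265 mg.

265 mg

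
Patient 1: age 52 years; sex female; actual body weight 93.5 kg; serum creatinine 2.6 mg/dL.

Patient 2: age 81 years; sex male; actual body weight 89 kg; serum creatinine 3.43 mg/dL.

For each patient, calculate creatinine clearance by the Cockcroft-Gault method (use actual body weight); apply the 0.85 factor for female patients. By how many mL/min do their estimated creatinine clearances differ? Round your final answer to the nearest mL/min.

16 mL/min

Patient 1: CrCl = (140 − 52) × 93.5 / (72 × 2.6) × 0.85 = 8228.0 / 187.20 × 0.85 ≈ 37.4 mL/min
Patient 2: CrCl = (140 − 81) × 89 / (72 × 3.43) = 5251.0 / 246.96 ≈ 21.3 mL/min
|37.4 − 21.3| = 16.1 mL/min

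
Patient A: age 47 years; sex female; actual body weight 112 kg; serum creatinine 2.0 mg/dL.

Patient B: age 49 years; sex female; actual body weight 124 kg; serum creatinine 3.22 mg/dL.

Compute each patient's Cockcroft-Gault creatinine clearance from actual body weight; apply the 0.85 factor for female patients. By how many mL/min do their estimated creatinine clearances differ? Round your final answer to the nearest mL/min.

20 mL/min

Patient A: CrCl = (140 − 47) × 112 / (72 × 2) × 0.85 = 10416.0 / 144.00 × 0.85 ≈ 61.5 mL/min
Patient B: CrCl = (140 − 49) × 124 / (72 × 3.22) × 0.85 = 11284.0 / 231.84 × 0.85 ≈ 41.4 mL/min
|61.5 − 41.4| = 20.1 mL/min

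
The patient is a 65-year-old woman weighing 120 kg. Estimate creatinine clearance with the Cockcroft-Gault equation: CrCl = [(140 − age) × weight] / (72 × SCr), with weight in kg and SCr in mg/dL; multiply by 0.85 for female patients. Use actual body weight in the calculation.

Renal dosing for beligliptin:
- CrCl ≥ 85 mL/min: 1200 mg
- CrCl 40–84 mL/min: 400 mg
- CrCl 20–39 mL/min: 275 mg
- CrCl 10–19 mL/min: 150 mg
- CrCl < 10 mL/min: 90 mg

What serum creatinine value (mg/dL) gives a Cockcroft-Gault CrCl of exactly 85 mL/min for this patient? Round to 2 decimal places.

1.25 mg/dL

Standard dose requires CrCl ≥ 85 mL/min.
Set (140 − 65) × 120 × 0.85 / (72 × SCr) = 85
SCr = (140 − 65) × 120 × 0.85 / (72 × 85) = 1.250 mg/dL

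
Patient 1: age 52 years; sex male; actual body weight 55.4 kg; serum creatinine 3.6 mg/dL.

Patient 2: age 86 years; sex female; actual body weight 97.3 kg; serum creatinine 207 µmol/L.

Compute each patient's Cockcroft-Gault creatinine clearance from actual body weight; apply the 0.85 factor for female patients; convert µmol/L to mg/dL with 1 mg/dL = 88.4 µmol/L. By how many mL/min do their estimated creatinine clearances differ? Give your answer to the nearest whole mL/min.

8 mL/min

Patient 1: CrCl = (140 − 52) × 55.4 / (72 × 3.6) = 4875.2 / 259.20 ≈ 18.8 mL/min
Patient 2: SCr = 207 / 88.4 = 2.342 mg/dL
Patient 2: CrCl = (140 − 86) × 97.3 / (72 × 2.342) × 0.85 = 5254.2 / 168.62 × 0.85 ≈ 26.5 mL/min
|18.8 − 26.5| = 7.7 mL/min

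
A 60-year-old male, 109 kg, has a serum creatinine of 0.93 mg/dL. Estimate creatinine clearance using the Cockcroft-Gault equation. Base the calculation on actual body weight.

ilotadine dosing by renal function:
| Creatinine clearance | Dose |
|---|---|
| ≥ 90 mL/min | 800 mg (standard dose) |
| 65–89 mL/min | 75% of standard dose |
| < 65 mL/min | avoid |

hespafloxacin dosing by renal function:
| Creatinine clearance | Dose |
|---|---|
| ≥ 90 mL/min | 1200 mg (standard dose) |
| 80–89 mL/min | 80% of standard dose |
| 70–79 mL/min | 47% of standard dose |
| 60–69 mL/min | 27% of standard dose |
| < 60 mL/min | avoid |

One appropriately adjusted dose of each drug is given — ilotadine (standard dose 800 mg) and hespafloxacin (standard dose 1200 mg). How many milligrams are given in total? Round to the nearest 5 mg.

CrCl = (140 − 60) × 109 / (72 × 0.93) = 8720.0 / 66.96 ≈ 130.2 mL/min
CrCl ≈ 130 mL/min.
ilotadine: ≥ 90 mL/min → 100% of 800 mg = 800 mg.
hespafloxacin: ≥ 90 mL/min → 100% of 1200 mg = 1200 mg.
Total = 800 + 1200 = 2000 mg.

2000 mg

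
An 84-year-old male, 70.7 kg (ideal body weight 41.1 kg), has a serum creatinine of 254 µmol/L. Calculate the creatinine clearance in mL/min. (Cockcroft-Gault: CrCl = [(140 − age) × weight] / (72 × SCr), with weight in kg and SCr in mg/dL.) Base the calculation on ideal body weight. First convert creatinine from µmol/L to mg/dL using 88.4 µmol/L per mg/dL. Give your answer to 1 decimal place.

11.1 mL/min

SCr = 254 / 88.4 = 2.873 mg/dL
CrCl = (140 − 84) × 41.1 / (72 × 2.873) = 2301.6 / 206.86 ≈ 11.1 mL/min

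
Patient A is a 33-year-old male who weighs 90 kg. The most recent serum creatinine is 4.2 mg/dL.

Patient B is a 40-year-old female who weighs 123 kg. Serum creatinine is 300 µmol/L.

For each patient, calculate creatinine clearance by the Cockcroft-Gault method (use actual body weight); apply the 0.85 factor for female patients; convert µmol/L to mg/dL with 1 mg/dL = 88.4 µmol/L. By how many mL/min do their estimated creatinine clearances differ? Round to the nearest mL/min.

11 mL/min

Patient A: CrCl = (140 − 33) × 90 / (72 × 4.2) = 9630.0 / 302.40 ≈ 31.8 mL/min
Patient B: SCr = 300 / 88.4 = 3.394 mg/dL
Patient B: CrCl = (140 − 40) × 123 / (72 × 3.394) × 0.85 = 12300.0 / 244.37 × 0.85 ≈ 42.8 mL/min
|31.8 − 42.8| = 11.0 mL/min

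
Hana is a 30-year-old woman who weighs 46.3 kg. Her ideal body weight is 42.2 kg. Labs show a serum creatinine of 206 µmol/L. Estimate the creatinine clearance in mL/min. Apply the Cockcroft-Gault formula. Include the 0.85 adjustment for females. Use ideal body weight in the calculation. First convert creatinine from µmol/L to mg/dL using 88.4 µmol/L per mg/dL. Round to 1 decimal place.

SCr = 206 / 88.4 = 2.33 mg/dL
CrCl = (140 − 30) × 42.2 / (72 × 2.33) × 0.85 = 4642.0 / 167.76 × 0.85 ≈ 23.5 mL/min

23.5 mL/min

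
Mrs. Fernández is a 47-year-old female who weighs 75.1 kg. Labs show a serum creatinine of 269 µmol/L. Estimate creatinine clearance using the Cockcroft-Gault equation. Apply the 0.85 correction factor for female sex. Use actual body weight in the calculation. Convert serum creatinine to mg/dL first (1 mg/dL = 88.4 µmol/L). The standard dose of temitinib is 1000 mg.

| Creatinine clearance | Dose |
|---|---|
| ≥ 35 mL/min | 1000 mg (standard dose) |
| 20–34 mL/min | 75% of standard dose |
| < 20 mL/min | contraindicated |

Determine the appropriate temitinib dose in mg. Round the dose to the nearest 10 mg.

SCr = 269 / 88.4 = 3.043 mg/dL
CrCl = (140 − 47) × 75.1 / (72 × 3.043) × 0.85 = 6984.3 / 219.10 × 0.85 ≈ 27.1 mL/min
CrCl ≈ 27 mL/min → bracket 20–34 mL/min.
75% of 1000 mg = 750 mg

750 mg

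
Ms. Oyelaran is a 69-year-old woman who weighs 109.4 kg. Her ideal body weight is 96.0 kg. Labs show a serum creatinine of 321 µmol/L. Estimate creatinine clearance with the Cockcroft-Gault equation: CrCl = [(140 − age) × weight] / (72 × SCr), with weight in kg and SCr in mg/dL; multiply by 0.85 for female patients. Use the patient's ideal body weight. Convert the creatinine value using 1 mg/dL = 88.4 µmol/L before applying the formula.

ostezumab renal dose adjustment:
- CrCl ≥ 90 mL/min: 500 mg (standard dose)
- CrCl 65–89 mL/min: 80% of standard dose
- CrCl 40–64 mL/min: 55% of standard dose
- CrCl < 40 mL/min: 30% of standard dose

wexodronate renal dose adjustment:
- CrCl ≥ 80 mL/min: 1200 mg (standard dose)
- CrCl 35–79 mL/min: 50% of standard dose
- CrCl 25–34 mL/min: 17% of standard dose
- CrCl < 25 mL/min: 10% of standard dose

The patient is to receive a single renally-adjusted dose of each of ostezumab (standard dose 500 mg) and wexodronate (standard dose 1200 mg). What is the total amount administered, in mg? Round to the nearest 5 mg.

270 mg

SCr = 321 / 88.4 = 3.631 mg/dL
CrCl = (140 − 69) × 96 / (72 × 3.631) × 0.85 = 6816.0 / 261.43 × 0.85 ≈ 22.2 mL/min
CrCl ≈ 22 mL/min.
ostezumab: < 40 mL/min → 30% of 500 mg = 150 mg.
wexodronate: < 25 mL/min → 10% of 1200 mg = 120 mg.
Total = 150 + 120 = 270 mg.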